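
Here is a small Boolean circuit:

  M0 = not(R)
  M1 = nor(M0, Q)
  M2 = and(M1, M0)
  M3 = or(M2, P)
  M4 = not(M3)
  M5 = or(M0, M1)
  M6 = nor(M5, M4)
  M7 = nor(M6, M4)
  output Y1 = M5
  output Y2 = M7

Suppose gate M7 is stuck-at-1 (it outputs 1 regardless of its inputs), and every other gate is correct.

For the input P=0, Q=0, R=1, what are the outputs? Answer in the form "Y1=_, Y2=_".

Propagate with M7 forced: M0=0, M1=1, M2=0, M3=0, M4=1, M5=1, M6=0, M7=1 [stuck-at-1].
So the outputs are Y1=1, Y2=1. (Without the fault they would be Y1=1, Y2=0.)

Y1=1, Y2=1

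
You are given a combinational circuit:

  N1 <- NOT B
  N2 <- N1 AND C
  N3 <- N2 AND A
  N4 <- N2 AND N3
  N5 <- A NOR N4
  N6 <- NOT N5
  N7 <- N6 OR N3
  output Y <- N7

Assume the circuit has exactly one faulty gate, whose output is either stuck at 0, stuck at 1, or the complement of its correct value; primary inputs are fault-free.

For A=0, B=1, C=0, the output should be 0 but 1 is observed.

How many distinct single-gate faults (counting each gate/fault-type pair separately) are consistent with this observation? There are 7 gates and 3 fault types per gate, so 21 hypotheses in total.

10

Fault-free: N1=0, N2=0, N3=0, N4=0, N5=1, N6=0, N7=0 → 0. Observed 1.
  N1: none of the 3 fault types match ✗
  N2: none of the 3 fault types match ✗
  N3: stuck-at-1, inverted output ✓; others ✗
  N4: stuck-at-1, inverted output ✓; others ✗
  N5: stuck-at-0, inverted output ✓; others ✗
  N6: stuck-at-1, inverted output ✓; others ✗
  N7: stuck-at-1, inverted output ✓; others ✗
Consistent faults: {N3 stuck-at-1, N3 inverted output, N4 stuck-at-1, N4 inverted output, N5 stuck-at-0, N5 inverted output, N6 stuck-at-1, N6 inverted output, N7 stuck-at-1, N7 inverted output} — 10 in all.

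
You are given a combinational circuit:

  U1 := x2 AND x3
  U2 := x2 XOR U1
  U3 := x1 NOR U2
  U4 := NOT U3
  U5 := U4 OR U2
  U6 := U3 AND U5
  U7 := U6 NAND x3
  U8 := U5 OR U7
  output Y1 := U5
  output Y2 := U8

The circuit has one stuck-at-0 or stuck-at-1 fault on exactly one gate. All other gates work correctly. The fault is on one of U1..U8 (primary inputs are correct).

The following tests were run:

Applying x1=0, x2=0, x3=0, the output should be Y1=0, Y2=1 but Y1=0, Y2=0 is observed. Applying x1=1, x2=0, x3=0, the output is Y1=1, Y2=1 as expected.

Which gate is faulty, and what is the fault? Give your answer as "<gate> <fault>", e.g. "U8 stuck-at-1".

Fault-free values for test 1 (x1=0, x2=0, x3=0): U1=0, U2=0, U3=1, U4=0, U5=0, U6=0, U7=1, U8=1, giving Y1=0, Y2=1. Observed Y1=0, Y2=0.
Test 1: faults giving observed Y1=0, Y2=0 are {U7 stuck-at-0, U8 stuck-at-0}.
Test 2 (x1=1, x2=0, x3=0): fault-free U1=0, U2=0, U3=0, U4=1, U5=1, U6=0, U7=1, U8=1 → Y1=1, Y2=1; observed Y1=1, Y2=1. Eliminates U8 stuck-at-0.
Only U7 stuck-at-0 is consistent with every test.

U7 stuck-at-0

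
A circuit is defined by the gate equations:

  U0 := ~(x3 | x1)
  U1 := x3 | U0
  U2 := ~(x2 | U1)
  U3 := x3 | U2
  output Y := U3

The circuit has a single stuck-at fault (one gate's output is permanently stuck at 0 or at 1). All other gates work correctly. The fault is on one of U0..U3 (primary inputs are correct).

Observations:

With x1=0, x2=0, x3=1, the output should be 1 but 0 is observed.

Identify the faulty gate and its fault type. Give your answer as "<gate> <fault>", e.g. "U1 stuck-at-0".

Fault-free values for test 1 (x1=0, x2=0, x3=1): U0=0, U1=1, U2=0, U3=1, giving Y=1. Observed 0.
Test 1: faults giving observed 0 are {U3 stuck-at-0}.
Only U3 stuck-at-0 is consistent with every test.

U3 stuck-at-0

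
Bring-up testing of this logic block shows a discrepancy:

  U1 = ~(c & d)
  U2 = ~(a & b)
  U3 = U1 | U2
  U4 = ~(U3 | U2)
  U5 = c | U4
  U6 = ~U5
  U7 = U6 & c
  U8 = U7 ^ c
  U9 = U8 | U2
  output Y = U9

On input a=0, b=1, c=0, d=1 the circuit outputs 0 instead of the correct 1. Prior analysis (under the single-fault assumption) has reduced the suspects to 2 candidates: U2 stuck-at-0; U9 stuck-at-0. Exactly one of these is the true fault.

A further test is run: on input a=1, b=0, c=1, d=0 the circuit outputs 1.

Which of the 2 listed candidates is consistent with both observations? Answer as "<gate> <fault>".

Evaluate each candidate on input a=1, b=0, c=1, d=0:
  U2 stuck-at-0: U1=1, U2=0 [stuck-at-0], U3=1, U4=0, U5=1, U6=0, U7=0, U8=1, U9=1 → 1 — matches
  U9 stuck-at-0: U1=1, U2=1, U3=1, U4=0, U5=1, U6=0, U7=0, U8=1, U9=0 [stuck-at-0] → 0 — eliminated
Only U2 stuck-at-0 reproduces the observed 1.

U2 stuck-at-0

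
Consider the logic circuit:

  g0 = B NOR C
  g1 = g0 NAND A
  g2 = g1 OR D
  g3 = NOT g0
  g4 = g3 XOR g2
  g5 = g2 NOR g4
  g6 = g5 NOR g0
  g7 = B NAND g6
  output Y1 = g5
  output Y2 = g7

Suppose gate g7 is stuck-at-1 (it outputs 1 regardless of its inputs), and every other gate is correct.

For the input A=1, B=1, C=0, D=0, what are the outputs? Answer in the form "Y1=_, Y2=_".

Y1=0, Y2=1

Propagate with g7 forced: g0=0, g1=1, g2=1, g3=1, g4=0, g5=0, g6=1, g7=1 [stuck-at-1].
So the outputs are Y1=0, Y2=1. (Without the fault they would be Y1=0, Y2=0.)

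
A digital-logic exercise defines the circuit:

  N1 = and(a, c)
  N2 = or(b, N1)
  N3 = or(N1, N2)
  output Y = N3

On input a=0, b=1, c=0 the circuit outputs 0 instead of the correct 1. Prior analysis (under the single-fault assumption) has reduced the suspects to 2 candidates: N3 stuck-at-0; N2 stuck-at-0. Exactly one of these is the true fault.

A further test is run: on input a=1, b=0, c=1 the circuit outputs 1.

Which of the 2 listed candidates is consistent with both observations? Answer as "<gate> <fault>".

N2 stuck-at-0

Evaluate each candidate on input a=1, b=0, c=1:
  N3 stuck-at-0: N1=1, N2=1, N3=0 [stuck-at-0] → 0 — eliminated
  N2 stuck-at-0: N1=1, N2=0 [stuck-at-0], N3=1 → 1 — matches
Only N2 stuck-at-0 reproduces the observed 1.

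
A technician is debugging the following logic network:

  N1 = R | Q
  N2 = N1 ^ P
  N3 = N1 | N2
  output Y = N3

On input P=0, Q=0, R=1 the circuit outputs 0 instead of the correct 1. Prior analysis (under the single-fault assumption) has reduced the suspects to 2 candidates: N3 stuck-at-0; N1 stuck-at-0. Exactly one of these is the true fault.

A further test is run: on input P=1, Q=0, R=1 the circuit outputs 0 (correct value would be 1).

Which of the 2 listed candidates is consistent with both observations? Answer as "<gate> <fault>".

N3 stuck-at-0

Evaluate each candidate on input P=1, Q=0, R=1:
  N3 stuck-at-0: N1=1, N2=0, N3=0 [stuck-at-0] → 0 — matches
  N1 stuck-at-0: N1=0 [stuck-at-0], N2=1, N3=1 → 1 — eliminated
Only N3 stuck-at-0 reproduces the observed 0.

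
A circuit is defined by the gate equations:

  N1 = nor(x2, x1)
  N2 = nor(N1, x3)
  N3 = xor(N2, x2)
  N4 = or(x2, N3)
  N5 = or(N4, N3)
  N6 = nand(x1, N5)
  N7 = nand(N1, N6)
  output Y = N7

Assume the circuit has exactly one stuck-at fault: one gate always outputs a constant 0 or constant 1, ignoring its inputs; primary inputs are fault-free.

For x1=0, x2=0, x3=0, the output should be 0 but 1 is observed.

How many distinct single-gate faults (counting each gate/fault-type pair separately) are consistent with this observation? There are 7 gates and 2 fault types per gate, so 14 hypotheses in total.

3

Fault-free: N1=1, N2=0, N3=0, N4=0, N5=0, N6=1, N7=0 → 0. Observed 1.
  N1 stuck-at-0: output 1 ✓
  N1 stuck-at-1: output 0 ✗
  N2 stuck-at-0: output 0 ✗
  N2 stuck-at-1: output 0 ✗
  N3 stuck-at-0: output 0 ✗
  N3 stuck-at-1: output 0 ✗
  N4 stuck-at-0: output 0 ✗
  N4 stuck-at-1: output 0 ✗
  N5 stuck-at-0: output 0 ✗
  N5 stuck-at-1: output 0 ✗
  N6 stuck-at-0: output 1 ✓
  N6 stuck-at-1: output 0 ✗
  N7 stuck-at-0: output 0 ✗
  N7 stuck-at-1: output 1 ✓
Consistent faults: {N1 stuck-at-0, N6 stuck-at-0, N7 stuck-at-1} — 3 in all.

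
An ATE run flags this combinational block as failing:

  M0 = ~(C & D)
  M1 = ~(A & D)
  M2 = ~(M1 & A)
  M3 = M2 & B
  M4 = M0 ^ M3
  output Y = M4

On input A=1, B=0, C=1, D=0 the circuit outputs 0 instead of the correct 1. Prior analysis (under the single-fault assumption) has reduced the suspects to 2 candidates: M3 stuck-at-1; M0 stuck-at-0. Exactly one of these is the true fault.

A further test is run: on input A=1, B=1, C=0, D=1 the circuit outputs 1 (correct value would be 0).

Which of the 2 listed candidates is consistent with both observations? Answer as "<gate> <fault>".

M0 stuck-at-0

Evaluate each candidate on input A=1, B=1, C=0, D=1:
  M3 stuck-at-1: M0=1, M1=0, M2=1, M3=1 [stuck-at-1], M4=0 → 0 — eliminated
  M0 stuck-at-0: M0=0 [stuck-at-0], M1=0, M2=1, M3=1, M4=1 → 1 — matches
Only M0 stuck-at-0 reproduces the observed 1.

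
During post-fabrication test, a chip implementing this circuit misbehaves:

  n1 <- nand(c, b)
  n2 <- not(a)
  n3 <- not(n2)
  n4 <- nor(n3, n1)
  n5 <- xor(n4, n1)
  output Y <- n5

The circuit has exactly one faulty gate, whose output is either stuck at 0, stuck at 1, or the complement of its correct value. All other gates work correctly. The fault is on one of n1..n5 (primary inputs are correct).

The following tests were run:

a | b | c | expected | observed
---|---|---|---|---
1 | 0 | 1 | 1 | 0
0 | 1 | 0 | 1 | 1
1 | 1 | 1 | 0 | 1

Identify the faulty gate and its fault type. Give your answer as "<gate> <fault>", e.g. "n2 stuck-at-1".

n1 inverted output

Fault-free values for test 1 (a=1, b=0, c=1): n1=1, n2=0, n3=1, n4=0, n5=1, giving Y=1. Observed 0.
Test 1: faults giving observed 0 are {n1 stuck-at-0, n1 inverted output, n4 stuck-at-1, n4 inverted output, n5 stuck-at-0, n5 inverted output}.
Test 2 (a=0, b=1, c=0): fault-free n1=1, n2=1, n3=0, n4=0, n5=1 → 1; observed 1. Eliminates n4 stuck-at-1, n4 inverted output, n5 stuck-at-0, n5 inverted output.
Test 3 (a=1, b=1, c=1): fault-free n1=0, n2=0, n3=1, n4=0, n5=0 → 0; observed 1. Eliminates n1 stuck-at-0.
Only n1 inverted output is consistent with every test.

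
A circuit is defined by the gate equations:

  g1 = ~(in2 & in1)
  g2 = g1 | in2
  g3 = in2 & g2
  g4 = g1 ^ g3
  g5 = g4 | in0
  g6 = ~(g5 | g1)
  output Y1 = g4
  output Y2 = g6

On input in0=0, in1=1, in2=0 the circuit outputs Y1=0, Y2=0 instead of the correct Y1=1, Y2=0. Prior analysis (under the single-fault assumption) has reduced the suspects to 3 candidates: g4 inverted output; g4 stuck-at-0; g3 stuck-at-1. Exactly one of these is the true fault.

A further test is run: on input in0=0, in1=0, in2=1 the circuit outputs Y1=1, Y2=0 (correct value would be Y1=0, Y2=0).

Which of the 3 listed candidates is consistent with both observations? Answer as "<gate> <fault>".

g4 inverted output

Evaluate each candidate on input in0=0, in1=0, in2=1:
  g4 inverted output: g1=1, g2=1, g3=1, g4=1 [inverted output], g5=1, g6=0 → Y1=1, Y2=0 — matches
  g4 stuck-at-0: g1=1, g2=1, g3=1, g4=0 [stuck-at-0], g5=0, g6=0 → Y1=0, Y2=0 — eliminated
  g3 stuck-at-1: g1=1, g2=1, g3=1 [stuck-at-1], g4=0, g5=0, g6=0 → Y1=0, Y2=0 — eliminated
Only g4 inverted output reproduces the observed Y1=1, Y2=0.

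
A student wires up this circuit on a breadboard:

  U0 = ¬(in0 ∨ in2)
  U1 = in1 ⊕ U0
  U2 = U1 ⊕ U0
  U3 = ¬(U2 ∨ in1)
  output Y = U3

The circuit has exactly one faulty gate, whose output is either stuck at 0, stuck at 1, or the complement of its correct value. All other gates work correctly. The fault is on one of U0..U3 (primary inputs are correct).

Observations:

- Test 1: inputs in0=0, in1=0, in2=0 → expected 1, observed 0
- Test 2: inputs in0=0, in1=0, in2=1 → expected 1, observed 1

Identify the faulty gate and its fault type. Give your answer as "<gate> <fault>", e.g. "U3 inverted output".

U1 stuck-at-0

Fault-free values for test 1 (in0=0, in1=0, in2=0): U0=1, U1=1, U2=0, U3=1, giving Y=1. Observed 0.
Test 1: faults giving observed 0 are {U1 stuck-at-0, U1 inverted output, U2 stuck-at-1, U2 inverted output, U3 stuck-at-0, U3 inverted output}.
Test 2 (in0=0, in1=0, in2=1): fault-free U0=0, U1=0, U2=0, U3=1 → 1; observed 1. Eliminates U1 inverted output, U2 stuck-at-1, U2 inverted output, U3 stuck-at-0, U3 inverted output.
Only U1 stuck-at-0 is consistent with every test.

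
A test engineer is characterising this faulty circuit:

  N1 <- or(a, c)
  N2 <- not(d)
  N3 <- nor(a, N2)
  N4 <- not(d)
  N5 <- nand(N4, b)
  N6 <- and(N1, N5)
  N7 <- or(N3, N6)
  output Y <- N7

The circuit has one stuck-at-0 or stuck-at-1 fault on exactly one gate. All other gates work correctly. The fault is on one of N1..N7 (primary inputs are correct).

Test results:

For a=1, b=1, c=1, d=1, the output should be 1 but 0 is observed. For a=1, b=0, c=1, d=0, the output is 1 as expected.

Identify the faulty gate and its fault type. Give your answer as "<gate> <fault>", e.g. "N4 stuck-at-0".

Fault-free values for test 1 (a=1, b=1, c=1, d=1): N1=1, N2=0, N3=0, N4=0, N5=1, N6=1, N7=1, giving Y=1. Observed 0.
Test 1: faults giving observed 0 are {N1 stuck-at-0, N4 stuck-at-1, N5 stuck-at-0, N6 stuck-at-0, N7 stuck-at-0}.
Test 2 (a=1, b=0, c=1, d=0): fault-free N1=1, N2=1, N3=0, N4=1, N5=1, N6=1, N7=1 → 1; observed 1. Eliminates N1 stuck-at-0, N5 stuck-at-0, N6 stuck-at-0, N7 stuck-at-0.
Only N4 stuck-at-1 is consistent with every test.

N4 stuck-at-1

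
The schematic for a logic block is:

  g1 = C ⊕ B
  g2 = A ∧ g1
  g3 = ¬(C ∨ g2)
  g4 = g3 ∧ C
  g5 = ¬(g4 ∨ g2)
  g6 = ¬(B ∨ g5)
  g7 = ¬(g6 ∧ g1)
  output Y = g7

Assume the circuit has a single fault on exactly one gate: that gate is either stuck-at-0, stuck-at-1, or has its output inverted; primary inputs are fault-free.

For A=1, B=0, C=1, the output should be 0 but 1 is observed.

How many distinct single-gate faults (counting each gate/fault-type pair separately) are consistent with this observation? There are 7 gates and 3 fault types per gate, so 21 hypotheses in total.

Fault-free: g1=1, g2=1, g3=0, g4=0, g5=0, g6=1, g7=0 → 0. Observed 1.
  g1: stuck-at-0, inverted output ✓; others ✗
  g2: stuck-at-0, inverted output ✓; others ✗
  g3: none of the 3 fault types match ✗
  g4: none of the 3 fault types match ✗
  g5: stuck-at-1, inverted output ✓; others ✗
  g6: stuck-at-0, inverted output ✓; others ✗
  g7: stuck-at-1, inverted output ✓; others ✗
Consistent faults: {g1 stuck-at-0, g1 inverted output, g2 stuck-at-0, g2 inverted output, g5 stuck-at-1, g5 inverted output, g6 stuck-at-0, g6 inverted output, g7 stuck-at-1, g7 inverted output} — 10 in all.

10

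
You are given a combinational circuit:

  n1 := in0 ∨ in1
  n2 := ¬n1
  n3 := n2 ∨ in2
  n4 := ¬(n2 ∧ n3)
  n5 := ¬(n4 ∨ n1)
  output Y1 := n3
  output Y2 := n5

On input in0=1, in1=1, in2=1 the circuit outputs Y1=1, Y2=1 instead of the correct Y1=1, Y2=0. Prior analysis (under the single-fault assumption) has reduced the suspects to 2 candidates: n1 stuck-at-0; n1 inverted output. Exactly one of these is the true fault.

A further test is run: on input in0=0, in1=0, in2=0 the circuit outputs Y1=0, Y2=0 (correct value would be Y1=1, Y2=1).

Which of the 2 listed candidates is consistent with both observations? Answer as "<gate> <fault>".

n1 inverted output

Evaluate each candidate on input in0=0, in1=0, in2=0:
  n1 stuck-at-0: n1=0 [stuck-at-0], n2=1, n3=1, n4=0, n5=1 → Y1=1, Y2=1 — eliminated
  n1 inverted output: n1=1 [inverted output], n2=0, n3=0, n4=1, n5=0 → Y1=0, Y2=0 — matches
Only n1 inverted output reproduces the observed Y1=0, Y2=0.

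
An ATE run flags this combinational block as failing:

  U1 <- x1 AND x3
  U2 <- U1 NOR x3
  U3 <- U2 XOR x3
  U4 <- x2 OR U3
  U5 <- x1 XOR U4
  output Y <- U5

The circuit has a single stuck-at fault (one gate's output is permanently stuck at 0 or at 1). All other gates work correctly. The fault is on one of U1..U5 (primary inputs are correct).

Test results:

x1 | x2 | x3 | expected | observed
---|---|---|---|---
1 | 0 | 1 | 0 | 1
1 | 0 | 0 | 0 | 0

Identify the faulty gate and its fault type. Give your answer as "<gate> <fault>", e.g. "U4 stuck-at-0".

Fault-free values for test 1 (x1=1, x2=0, x3=1): U1=1, U2=0, U3=1, U4=1, U5=0, giving Y=0. Observed 1.
Test 1: faults giving observed 1 are {U2 stuck-at-1, U3 stuck-at-0, U4 stuck-at-0, U5 stuck-at-1}.
Test 2 (x1=1, x2=0, x3=0): fault-free U1=0, U2=1, U3=1, U4=1, U5=0 → 0; observed 0. Eliminates U3 stuck-at-0, U4 stuck-at-0, U5 stuck-at-1.
Only U2 stuck-at-1 is consistent with every test.

U2 stuck-at-1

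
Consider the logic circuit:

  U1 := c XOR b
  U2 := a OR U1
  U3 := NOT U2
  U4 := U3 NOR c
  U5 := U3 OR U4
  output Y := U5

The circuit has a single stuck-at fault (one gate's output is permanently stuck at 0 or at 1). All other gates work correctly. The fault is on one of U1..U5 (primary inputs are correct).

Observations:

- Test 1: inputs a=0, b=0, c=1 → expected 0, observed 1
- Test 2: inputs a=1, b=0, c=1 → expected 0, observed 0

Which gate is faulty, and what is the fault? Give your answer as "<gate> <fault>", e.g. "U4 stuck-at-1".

Fault-free values for test 1 (a=0, b=0, c=1): U1=1, U2=1, U3=0, U4=0, U5=0, giving Y=0. Observed 1.
Test 1: faults giving observed 1 are {U1 stuck-at-0, U2 stuck-at-0, U3 stuck-at-1, U4 stuck-at-1, U5 stuck-at-1}.
Test 2 (a=1, b=0, c=1): fault-free U1=1, U2=1, U3=0, U4=0, U5=0 → 0; observed 0. Eliminates U2 stuck-at-0, U3 stuck-at-1, U4 stuck-at-1, U5 stuck-at-1.
Only U1 stuck-at-0 is consistent with every test.

U1 stuck-at-0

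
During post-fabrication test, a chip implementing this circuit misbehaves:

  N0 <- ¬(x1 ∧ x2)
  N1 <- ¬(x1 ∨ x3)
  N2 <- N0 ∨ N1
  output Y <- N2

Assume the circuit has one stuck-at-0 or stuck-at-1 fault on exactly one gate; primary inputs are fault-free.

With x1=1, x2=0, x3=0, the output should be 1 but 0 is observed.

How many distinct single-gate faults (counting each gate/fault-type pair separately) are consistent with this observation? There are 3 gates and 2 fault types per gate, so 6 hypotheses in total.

2

Fault-free: N0=1, N1=0, N2=1 → 1. Observed 0.
  N0 stuck-at-0: output 0 ✓
  N0 stuck-at-1: output 1 ✗
  N1 stuck-at-0: output 1 ✗
  N1 stuck-at-1: output 1 ✗
  N2 stuck-at-0: output 0 ✓
  N2 stuck-at-1: output 1 ✗
Consistent faults: {N0 stuck-at-0, N2 stuck-at-0} — 2 in all.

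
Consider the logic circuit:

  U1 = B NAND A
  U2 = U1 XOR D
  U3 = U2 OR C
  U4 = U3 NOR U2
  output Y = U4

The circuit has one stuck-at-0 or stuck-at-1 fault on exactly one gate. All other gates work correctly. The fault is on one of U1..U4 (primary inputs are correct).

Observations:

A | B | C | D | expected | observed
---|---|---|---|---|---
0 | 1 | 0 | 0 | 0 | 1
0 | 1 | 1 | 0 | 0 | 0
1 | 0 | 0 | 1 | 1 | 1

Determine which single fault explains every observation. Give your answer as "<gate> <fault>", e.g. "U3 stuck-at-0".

U2 stuck-at-0

Fault-free values for test 1 (A=0, B=1, C=0, D=0): U1=1, U2=1, U3=1, U4=0, giving Y=0. Observed 1.
Test 1: faults giving observed 1 are {U1 stuck-at-0, U2 stuck-at-0, U4 stuck-at-1}.
Test 2 (A=0, B=1, C=1, D=0): fault-free U1=1, U2=1, U3=1, U4=0 → 0; observed 0. Eliminates U4 stuck-at-1.
Test 3 (A=1, B=0, C=0, D=1): fault-free U1=1, U2=0, U3=0, U4=1 → 1; observed 1. Eliminates U1 stuck-at-0.
Only U2 stuck-at-0 is consistent with every test.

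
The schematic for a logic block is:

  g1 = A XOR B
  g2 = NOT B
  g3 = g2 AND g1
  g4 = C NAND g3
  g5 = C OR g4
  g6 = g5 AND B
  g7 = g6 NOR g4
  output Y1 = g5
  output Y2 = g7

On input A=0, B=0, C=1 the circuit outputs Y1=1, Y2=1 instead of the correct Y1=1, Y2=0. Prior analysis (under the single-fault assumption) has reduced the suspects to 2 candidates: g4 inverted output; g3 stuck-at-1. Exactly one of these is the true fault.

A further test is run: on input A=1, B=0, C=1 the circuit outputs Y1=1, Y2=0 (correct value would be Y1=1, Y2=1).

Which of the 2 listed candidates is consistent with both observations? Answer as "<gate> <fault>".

g4 inverted output

Evaluate each candidate on input A=1, B=0, C=1:
  g4 inverted output: g1=1, g2=1, g3=1, g4=1 [inverted output], g5=1, g6=0, g7=0 → Y1=1, Y2=0 — matches
  g3 stuck-at-1: g1=1, g2=1, g3=1 [stuck-at-1], g4=0, g5=1, g6=0, g7=1 → Y1=1, Y2=1 — eliminated
Only g4 inverted output reproduces the observed Y1=1, Y2=0.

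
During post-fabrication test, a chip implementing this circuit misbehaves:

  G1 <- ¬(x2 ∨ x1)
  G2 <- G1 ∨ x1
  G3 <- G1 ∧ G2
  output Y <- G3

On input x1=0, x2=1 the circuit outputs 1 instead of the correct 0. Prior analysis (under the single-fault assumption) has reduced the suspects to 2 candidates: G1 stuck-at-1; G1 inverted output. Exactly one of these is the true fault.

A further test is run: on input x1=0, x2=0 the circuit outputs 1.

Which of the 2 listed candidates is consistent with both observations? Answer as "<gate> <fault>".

Evaluate each candidate on input x1=0, x2=0:
  G1 stuck-at-1: G1=1 [stuck-at-1], G2=1, G3=1 → 1 — matches
  G1 inverted output: G1=0 [inverted output], G2=0, G3=0 → 0 — eliminated
Only G1 stuck-at-1 reproduces the observed 1.

G1 stuck-at-1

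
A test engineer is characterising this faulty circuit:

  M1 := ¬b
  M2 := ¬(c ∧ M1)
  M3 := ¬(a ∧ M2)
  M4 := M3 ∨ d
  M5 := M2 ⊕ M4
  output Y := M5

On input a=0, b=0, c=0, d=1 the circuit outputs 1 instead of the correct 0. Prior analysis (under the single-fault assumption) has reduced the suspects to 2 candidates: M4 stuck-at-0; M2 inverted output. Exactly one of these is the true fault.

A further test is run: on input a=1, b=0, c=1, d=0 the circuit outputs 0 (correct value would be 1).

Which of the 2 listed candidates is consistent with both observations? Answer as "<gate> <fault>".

M4 stuck-at-0

Evaluate each candidate on input a=1, b=0, c=1, d=0:
  M4 stuck-at-0: M1=1, M2=0, M3=1, M4=0 [stuck-at-0], M5=0 → 0 — matches
  M2 inverted output: M1=1, M2=1 [inverted output], M3=0, M4=0, M5=1 → 1 — eliminated
Only M4 stuck-at-0 reproduces the observed 0.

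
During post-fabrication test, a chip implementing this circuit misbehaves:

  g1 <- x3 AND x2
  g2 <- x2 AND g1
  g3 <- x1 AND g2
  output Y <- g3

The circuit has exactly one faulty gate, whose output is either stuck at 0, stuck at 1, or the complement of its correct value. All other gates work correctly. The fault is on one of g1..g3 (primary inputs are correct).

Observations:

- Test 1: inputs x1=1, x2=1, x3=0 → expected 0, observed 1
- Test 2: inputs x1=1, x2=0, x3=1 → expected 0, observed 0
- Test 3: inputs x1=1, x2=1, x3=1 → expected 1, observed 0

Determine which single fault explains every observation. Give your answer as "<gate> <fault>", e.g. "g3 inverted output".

Fault-free values for test 1 (x1=1, x2=1, x3=0): g1=0, g2=0, g3=0, giving Y=0. Observed 1.
Test 1: faults giving observed 1 are {g1 stuck-at-1, g1 inverted output, g2 stuck-at-1, g2 inverted output, g3 stuck-at-1, g3 inverted output}.
Test 2 (x1=1, x2=0, x3=1): fault-free g1=0, g2=0, g3=0 → 0; observed 0. Eliminates g2 stuck-at-1, g2 inverted output, g3 stuck-at-1, g3 inverted output.
Test 3 (x1=1, x2=1, x3=1): fault-free g1=1, g2=1, g3=1 → 1; observed 0. Eliminates g1 stuck-at-1.
Only g1 inverted output is consistent with every test.

g1 inverted output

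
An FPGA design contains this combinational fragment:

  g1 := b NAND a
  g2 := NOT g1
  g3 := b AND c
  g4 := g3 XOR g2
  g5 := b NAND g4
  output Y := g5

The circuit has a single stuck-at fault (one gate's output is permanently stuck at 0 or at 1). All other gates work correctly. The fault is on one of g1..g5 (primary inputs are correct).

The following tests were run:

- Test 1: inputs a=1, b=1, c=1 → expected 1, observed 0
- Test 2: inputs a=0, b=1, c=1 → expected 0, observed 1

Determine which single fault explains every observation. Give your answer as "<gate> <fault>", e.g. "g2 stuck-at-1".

Fault-free values for test 1 (a=1, b=1, c=1): g1=0, g2=1, g3=1, g4=0, g5=1, giving Y=1. Observed 0.
Test 1: faults giving observed 0 are {g1 stuck-at-1, g2 stuck-at-0, g3 stuck-at-0, g4 stuck-at-1, g5 stuck-at-0}.
Test 2 (a=0, b=1, c=1): fault-free g1=1, g2=0, g3=1, g4=1, g5=0 → 0; observed 1. Eliminates g1 stuck-at-1, g2 stuck-at-0, g4 stuck-at-1, g5 stuck-at-0.
Only g3 stuck-at-0 is consistent with every test.

g3 stuck-at-0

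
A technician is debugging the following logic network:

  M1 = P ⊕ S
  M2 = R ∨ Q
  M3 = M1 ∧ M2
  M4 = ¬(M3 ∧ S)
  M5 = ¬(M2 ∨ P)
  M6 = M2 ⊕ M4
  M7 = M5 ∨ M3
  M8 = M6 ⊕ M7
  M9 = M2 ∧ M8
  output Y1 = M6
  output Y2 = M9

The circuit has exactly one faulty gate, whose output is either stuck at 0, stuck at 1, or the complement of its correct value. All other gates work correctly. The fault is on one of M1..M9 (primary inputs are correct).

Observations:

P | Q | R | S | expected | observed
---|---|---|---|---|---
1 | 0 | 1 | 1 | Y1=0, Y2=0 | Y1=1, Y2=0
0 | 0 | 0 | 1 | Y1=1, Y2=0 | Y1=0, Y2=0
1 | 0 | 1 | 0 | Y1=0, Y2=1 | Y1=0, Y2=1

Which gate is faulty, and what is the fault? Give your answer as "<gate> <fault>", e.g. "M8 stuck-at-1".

Fault-free values for test 1 (P=1, Q=0, R=1, S=1): M1=0, M2=1, M3=0, M4=1, M5=0, M6=0, M7=0, M8=0, M9=0, giving Y1=0, Y2=0. Observed Y1=1, Y2=0.
Test 1: faults giving observed Y1=1, Y2=0 are {M1 stuck-at-1, M1 inverted output, M2 stuck-at-0, M2 inverted output, M3 stuck-at-1, M3 inverted output}.
Test 2 (P=0, Q=0, R=0, S=1): fault-free M1=1, M2=0, M3=0, M4=1, M5=1, M6=1, M7=1, M8=0, M9=0 → Y1=1, Y2=0; observed Y1=0, Y2=0. Eliminates M1 stuck-at-1, M1 inverted output, M2 stuck-at-0, M2 inverted output.
Test 3 (P=1, Q=0, R=1, S=0): fault-free M1=1, M2=1, M3=1, M4=1, M5=0, M6=0, M7=1, M8=1, M9=1 → Y1=0, Y2=1; observed Y1=0, Y2=1. Eliminates M3 inverted output.
Only M3 stuck-at-1 is consistent with every test.

M3 stuck-at-1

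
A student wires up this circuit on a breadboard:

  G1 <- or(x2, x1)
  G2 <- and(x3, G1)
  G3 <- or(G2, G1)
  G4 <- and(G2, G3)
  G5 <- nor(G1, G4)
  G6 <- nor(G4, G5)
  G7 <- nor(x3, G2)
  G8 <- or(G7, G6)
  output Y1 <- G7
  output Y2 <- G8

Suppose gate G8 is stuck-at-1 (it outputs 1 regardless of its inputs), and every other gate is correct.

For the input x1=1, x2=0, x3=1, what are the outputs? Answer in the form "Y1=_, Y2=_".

Y1=0, Y2=1

Propagate with G8 forced: G1=1, G2=1, G3=1, G4=1, G5=0, G6=0, G7=0, G8=1 [stuck-at-1].
So the outputs are Y1=0, Y2=1. (Without the fault they would be Y1=0, Y2=0.)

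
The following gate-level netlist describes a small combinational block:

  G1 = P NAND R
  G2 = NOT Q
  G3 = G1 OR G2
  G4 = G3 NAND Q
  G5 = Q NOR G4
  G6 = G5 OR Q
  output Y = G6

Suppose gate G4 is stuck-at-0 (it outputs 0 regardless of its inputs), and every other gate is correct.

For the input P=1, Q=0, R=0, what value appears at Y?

1

Propagate with G4 forced: G1=1, G2=1, G3=1, G4=0 [stuck-at-0], G5=1, G6=1.
So Y = 1. (Without the fault it would be 0.)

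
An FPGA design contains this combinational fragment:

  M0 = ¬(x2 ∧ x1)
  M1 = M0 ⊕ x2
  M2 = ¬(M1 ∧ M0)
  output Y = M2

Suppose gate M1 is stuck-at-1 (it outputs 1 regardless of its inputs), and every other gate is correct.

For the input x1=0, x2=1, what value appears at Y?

Propagate with M1 forced: M0=1, M1=1 [stuck-at-1], M2=0.
So Y = 0. (Without the fault it would be 1.)

0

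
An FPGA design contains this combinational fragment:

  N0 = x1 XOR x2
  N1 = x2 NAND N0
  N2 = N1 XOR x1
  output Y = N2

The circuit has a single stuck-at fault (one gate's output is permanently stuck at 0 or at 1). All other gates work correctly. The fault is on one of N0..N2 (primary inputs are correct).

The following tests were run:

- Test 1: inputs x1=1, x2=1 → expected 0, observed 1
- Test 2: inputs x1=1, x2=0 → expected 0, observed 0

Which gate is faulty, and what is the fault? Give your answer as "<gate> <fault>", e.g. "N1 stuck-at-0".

N0 stuck-at-1

Fault-free values for test 1 (x1=1, x2=1): N0=0, N1=1, N2=0, giving Y=0. Observed 1.
Test 1: faults giving observed 1 are {N0 stuck-at-1, N1 stuck-at-0, N2 stuck-at-1}.
Test 2 (x1=1, x2=0): fault-free N0=1, N1=1, N2=0 → 0; observed 0. Eliminates N1 stuck-at-0, N2 stuck-at-1.
Only N0 stuck-at-1 is consistent with every test.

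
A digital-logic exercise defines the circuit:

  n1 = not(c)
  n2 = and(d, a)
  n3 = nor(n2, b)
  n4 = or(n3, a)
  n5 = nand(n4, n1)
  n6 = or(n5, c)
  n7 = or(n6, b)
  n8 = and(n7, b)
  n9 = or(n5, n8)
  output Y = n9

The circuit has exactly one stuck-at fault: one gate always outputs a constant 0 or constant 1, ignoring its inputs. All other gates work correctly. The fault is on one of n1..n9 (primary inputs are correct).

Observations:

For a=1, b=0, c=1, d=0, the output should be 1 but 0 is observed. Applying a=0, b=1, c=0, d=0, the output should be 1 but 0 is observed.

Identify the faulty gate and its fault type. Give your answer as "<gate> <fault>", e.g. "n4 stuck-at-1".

n9 stuck-at-0

Fault-free values for test 1 (a=1, b=0, c=1, d=0): n1=0, n2=0, n3=1, n4=1, n5=1, n6=1, n7=1, n8=0, n9=1, giving Y=1. Observed 0.
Test 1: faults giving observed 0 are {n1 stuck-at-1, n5 stuck-at-0, n9 stuck-at-0}.
Test 2 (a=0, b=1, c=0, d=0): fault-free n1=1, n2=0, n3=0, n4=0, n5=1, n6=1, n7=1, n8=1, n9=1 → 1; observed 0. Eliminates n1 stuck-at-1, n5 stuck-at-0.
Only n9 stuck-at-0 is consistent with every test.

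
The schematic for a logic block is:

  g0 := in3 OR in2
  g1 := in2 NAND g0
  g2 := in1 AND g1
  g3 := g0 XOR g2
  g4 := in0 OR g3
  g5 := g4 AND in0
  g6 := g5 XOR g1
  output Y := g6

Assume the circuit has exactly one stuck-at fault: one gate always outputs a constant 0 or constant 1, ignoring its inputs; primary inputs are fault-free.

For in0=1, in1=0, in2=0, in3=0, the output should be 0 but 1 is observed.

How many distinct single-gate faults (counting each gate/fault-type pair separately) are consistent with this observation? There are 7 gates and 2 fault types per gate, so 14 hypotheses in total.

4

Fault-free: g0=0, g1=1, g2=0, g3=0, g4=1, g5=1, g6=0 → 0. Observed 1.
  g0 stuck-at-0: output 0 ✗
  g0 stuck-at-1: output 0 ✗
  g1 stuck-at-0: output 1 ✓
  g1 stuck-at-1: output 0 ✗
  g2 stuck-at-0: output 0 ✗
  g2 stuck-at-1: output 0 ✗
  g3 stuck-at-0: output 0 ✗
  g3 stuck-at-1: output 0 ✗
  g4 stuck-at-0: output 1 ✓
  g4 stuck-at-1: output 0 ✗
  g5 stuck-at-0: output 1 ✓
  g5 stuck-at-1: output 0 ✗
  g6 stuck-at-0: output 0 ✗
  g6 stuck-at-1: output 1 ✓
Consistent faults: {g1 stuck-at-0, g4 stuck-at-0, g5 stuck-at-0, g6 stuck-at-1} — 4 in all.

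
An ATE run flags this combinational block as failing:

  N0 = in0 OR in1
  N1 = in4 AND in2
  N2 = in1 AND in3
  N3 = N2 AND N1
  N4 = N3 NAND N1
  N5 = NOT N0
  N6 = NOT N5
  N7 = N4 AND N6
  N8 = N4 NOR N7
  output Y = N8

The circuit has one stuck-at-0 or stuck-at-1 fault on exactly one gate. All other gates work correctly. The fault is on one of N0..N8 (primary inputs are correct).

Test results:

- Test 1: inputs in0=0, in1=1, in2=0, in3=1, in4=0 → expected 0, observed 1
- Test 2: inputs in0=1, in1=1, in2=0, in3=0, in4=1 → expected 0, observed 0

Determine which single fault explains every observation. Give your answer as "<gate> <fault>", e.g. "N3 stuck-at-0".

Fault-free values for test 1 (in0=0, in1=1, in2=0, in3=1, in4=0): N0=1, N1=0, N2=1, N3=0, N4=1, N5=0, N6=1, N7=1, N8=0, giving Y=0. Observed 1.
Test 1: faults giving observed 1 are {N1 stuck-at-1, N4 stuck-at-0, N8 stuck-at-1}.
Test 2 (in0=1, in1=1, in2=0, in3=0, in4=1): fault-free N0=1, N1=0, N2=0, N3=0, N4=1, N5=0, N6=1, N7=1, N8=0 → 0; observed 0. Eliminates N4 stuck-at-0, N8 stuck-at-1.
Only N1 stuck-at-1 is consistent with every test.

N1 stuck-at-1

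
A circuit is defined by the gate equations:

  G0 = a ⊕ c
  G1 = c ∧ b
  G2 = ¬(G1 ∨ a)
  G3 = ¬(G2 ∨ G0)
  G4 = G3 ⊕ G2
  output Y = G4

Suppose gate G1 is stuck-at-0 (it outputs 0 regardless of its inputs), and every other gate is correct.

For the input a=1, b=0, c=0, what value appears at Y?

Propagate with G1 forced: G0=1, G1=0 [stuck-at-0], G2=0, G3=0, G4=0.
So Y = 0. (Same as the fault-free value — the fault is masked on this input.)

0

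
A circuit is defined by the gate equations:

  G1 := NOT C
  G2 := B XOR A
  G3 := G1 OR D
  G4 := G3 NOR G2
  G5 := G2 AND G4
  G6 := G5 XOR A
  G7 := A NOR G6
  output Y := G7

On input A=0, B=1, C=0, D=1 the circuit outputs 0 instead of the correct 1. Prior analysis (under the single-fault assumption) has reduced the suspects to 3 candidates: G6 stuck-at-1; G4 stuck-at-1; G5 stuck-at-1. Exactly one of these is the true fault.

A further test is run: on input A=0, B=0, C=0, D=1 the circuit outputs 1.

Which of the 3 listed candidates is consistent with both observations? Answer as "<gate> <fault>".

Evaluate each candidate on input A=0, B=0, C=0, D=1:
  G6 stuck-at-1: G1=1, G2=0, G3=1, G4=0, G5=0, G6=1 [stuck-at-1], G7=0 → 0 — eliminated
  G4 stuck-at-1: G1=1, G2=0, G3=1, G4=1 [stuck-at-1], G5=0, G6=0, G7=1 → 1 — matches
  G5 stuck-at-1: G1=1, G2=0, G3=1, G4=0, G5=1 [stuck-at-1], G6=1, G7=0 → 0 — eliminated
Only G4 stuck-at-1 reproduces the observed 1.

G4 stuck-at-1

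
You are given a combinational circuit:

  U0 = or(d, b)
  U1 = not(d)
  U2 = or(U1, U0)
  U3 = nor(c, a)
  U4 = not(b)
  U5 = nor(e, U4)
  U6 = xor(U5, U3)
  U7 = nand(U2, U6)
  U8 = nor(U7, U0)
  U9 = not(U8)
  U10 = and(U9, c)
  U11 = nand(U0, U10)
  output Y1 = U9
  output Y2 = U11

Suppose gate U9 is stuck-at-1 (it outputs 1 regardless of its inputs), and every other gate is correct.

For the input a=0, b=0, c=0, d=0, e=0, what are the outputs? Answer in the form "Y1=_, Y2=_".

Y1=1, Y2=1

Propagate with U9 forced: U0=0, U1=1, U2=1, U3=1, U4=1, U5=0, U6=1, U7=0, U8=1, U9=1 [stuck-at-1], U10=0, U11=1.
So the outputs are Y1=1, Y2=1. (Without the fault they would be Y1=0, Y2=1.)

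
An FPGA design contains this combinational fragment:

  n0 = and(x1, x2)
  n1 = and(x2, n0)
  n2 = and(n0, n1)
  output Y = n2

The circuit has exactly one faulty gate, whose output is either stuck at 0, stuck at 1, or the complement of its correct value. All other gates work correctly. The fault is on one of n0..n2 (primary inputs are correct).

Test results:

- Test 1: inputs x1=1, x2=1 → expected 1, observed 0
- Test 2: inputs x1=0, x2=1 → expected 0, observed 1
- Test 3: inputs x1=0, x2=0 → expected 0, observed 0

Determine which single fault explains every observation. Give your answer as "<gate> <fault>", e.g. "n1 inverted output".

n0 inverted output

Fault-free values for test 1 (x1=1, x2=1): n0=1, n1=1, n2=1, giving Y=1. Observed 0.
Test 1: faults giving observed 0 are {n0 stuck-at-0, n0 inverted output, n1 stuck-at-0, n1 inverted output, n2 stuck-at-0, n2 inverted output}.
Test 2 (x1=0, x2=1): fault-free n0=0, n1=0, n2=0 → 0; observed 1. Eliminates n0 stuck-at-0, n1 stuck-at-0, n1 inverted output, n2 stuck-at-0.
Test 3 (x1=0, x2=0): fault-free n0=0, n1=0, n2=0 → 0; observed 0. Eliminates n2 inverted output.
Only n0 inverted output is consistent with every test.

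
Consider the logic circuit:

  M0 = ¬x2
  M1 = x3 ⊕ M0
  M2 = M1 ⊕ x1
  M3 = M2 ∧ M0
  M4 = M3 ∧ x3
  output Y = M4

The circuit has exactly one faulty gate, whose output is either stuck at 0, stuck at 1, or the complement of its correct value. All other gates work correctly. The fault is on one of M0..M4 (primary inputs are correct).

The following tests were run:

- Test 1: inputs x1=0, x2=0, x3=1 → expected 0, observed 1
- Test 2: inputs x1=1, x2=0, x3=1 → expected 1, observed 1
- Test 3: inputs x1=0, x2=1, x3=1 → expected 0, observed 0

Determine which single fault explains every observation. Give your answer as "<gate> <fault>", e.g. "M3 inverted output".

Fault-free values for test 1 (x1=0, x2=0, x3=1): M0=1, M1=0, M2=0, M3=0, M4=0, giving Y=0. Observed 1.
Test 1: faults giving observed 1 are {M1 stuck-at-1, M1 inverted output, M2 stuck-at-1, M2 inverted output, M3 stuck-at-1, M3 inverted output, M4 stuck-at-1, M4 inverted output}.
Test 2 (x1=1, x2=0, x3=1): fault-free M0=1, M1=0, M2=1, M3=1, M4=1 → 1; observed 1. Eliminates M1 stuck-at-1, M1 inverted output, M2 inverted output, M3 inverted output, M4 inverted output.
Test 3 (x1=0, x2=1, x3=1): fault-free M0=0, M1=1, M2=1, M3=0, M4=0 → 0; observed 0. Eliminates M3 stuck-at-1, M4 stuck-at-1.
Only M2 stuck-at-1 is consistent with every test.

M2 stuck-at-1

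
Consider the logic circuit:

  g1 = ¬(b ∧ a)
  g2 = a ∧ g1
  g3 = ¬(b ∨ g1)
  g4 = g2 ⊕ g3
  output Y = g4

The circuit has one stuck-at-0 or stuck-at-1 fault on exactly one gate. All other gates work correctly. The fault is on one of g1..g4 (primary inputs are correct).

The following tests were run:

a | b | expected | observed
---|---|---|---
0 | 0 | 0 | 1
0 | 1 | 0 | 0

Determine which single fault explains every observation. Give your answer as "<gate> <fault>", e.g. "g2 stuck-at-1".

Fault-free values for test 1 (a=0, b=0): g1=1, g2=0, g3=0, g4=0, giving Y=0. Observed 1.
Test 1: faults giving observed 1 are {g1 stuck-at-0, g2 stuck-at-1, g3 stuck-at-1, g4 stuck-at-1}.
Test 2 (a=0, b=1): fault-free g1=1, g2=0, g3=0, g4=0 → 0; observed 0. Eliminates g2 stuck-at-1, g3 stuck-at-1, g4 stuck-at-1.
Only g1 stuck-at-0 is consistent with every test.

g1 stuck-at-0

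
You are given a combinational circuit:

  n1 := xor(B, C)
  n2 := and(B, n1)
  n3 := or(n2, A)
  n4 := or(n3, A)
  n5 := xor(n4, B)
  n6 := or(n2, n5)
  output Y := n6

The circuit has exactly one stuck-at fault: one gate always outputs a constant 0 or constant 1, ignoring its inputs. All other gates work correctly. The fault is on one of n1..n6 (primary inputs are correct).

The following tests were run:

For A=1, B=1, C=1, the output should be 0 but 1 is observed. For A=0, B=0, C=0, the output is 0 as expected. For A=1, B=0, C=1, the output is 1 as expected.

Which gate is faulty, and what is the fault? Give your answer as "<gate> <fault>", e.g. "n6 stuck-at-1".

Fault-free values for test 1 (A=1, B=1, C=1): n1=0, n2=0, n3=1, n4=1, n5=0, n6=0, giving Y=0. Observed 1.
Test 1: faults giving observed 1 are {n1 stuck-at-1, n2 stuck-at-1, n4 stuck-at-0, n5 stuck-at-1, n6 stuck-at-1}.
Test 2 (A=0, B=0, C=0): fault-free n1=0, n2=0, n3=0, n4=0, n5=0, n6=0 → 0; observed 0. Eliminates n2 stuck-at-1, n5 stuck-at-1, n6 stuck-at-1.
Test 3 (A=1, B=0, C=1): fault-free n1=1, n2=0, n3=1, n4=1, n5=1, n6=1 → 1; observed 1. Eliminates n4 stuck-at-0.
Only n1 stuck-at-1 is consistent with every test.

n1 stuck-at-1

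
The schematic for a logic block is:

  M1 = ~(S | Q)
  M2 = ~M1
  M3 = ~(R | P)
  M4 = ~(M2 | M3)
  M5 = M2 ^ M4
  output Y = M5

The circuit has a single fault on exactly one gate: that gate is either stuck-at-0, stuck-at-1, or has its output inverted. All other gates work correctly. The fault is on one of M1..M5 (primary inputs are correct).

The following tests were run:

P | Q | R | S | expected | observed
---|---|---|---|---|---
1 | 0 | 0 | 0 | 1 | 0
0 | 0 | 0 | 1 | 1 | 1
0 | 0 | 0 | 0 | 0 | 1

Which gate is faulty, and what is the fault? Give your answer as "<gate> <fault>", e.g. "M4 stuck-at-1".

M3 inverted output

Fault-free values for test 1 (P=1, Q=0, R=0, S=0): M1=1, M2=0, M3=0, M4=1, M5=1, giving Y=1. Observed 0.
Test 1: faults giving observed 0 are {M3 stuck-at-1, M3 inverted output, M4 stuck-at-0, M4 inverted output, M5 stuck-at-0, M5 inverted output}.
Test 2 (P=0, Q=0, R=0, S=1): fault-free M1=0, M2=1, M3=1, M4=0, M5=1 → 1; observed 1. Eliminates M4 inverted output, M5 stuck-at-0, M5 inverted output.
Test 3 (P=0, Q=0, R=0, S=0): fault-free M1=1, M2=0, M3=1, M4=0, M5=0 → 0; observed 1. Eliminates M3 stuck-at-1, M4 stuck-at-0.
Only M3 inverted output is consistent with every test.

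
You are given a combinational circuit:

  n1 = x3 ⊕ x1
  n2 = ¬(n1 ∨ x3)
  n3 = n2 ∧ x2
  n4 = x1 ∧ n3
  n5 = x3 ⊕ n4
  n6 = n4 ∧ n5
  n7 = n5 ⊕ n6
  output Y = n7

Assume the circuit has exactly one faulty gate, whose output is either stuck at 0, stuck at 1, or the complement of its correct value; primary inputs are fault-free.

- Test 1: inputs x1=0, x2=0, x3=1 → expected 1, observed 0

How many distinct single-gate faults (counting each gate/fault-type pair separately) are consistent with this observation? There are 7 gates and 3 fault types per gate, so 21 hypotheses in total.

Fault-free: n1=1, n2=0, n3=0, n4=0, n5=1, n6=0, n7=1 → 1. Observed 0.
  n1: none of the 3 fault types match ✗
  n2: none of the 3 fault types match ✗
  n3: none of the 3 fault types match ✗
  n4: stuck-at-1, inverted output ✓; others ✗
  n5: stuck-at-0, inverted output ✓; others ✗
  n6: stuck-at-1, inverted output ✓; others ✗
  n7: stuck-at-0, inverted output ✓; others ✗
Consistent faults: {n4 stuck-at-1, n4 inverted output, n5 stuck-at-0, n5 inverted output, n6 stuck-at-1, n6 inverted output, n7 stuck-at-0, n7 inverted output} — 8 in all.

8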